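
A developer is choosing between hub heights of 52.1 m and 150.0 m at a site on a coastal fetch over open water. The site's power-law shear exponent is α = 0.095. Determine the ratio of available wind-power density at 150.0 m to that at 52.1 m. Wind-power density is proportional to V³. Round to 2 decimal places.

1.35

Speed ratio: V_B/V_A = (z_B/z_A)^α = (150.0/52.1)^0.095 = (2.8791)^0.095 = 1.10568
Power-density ratio: P_B/P_A = (V_B/V_A)³ = (1.10568)³ = 1.35172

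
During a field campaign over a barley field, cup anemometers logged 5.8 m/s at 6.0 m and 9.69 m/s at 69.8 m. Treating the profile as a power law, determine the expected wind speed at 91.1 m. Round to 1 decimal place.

10.2 m/s

First find α: α = ln(V₂/V₁)/ln(z₂/z₁) = ln(9.69/5.8)/ln(69.8/6.0) = 0.51324/2.45387 = 0.2092
Extrapolate from 69.8 m to 91.1 m: V₃ = 9.69 × (91.1/69.8)^0.2092 = 9.69 × 1.0573 = 10.2451 m/s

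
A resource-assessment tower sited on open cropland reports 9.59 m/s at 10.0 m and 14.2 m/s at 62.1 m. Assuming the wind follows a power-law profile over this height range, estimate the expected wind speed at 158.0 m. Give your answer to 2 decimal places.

17.36 m/s

First find α: α = ln(V₂/V₁)/ln(z₂/z₁) = ln(14.2/9.59)/ln(62.1/10.0) = 0.39252/1.82616 = 0.2149
Extrapolate from 62.1 m to 158.0 m: V₃ = 14.2 × (158.0/62.1)^0.2149 = 14.2 × 1.2223 = 17.3565 m/s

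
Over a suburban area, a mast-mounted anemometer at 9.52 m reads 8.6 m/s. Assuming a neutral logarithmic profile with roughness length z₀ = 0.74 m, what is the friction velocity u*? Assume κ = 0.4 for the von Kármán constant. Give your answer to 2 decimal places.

Log law: V(z) = (u*/κ) · ln(z/z₀) ⇒ u* = κ · V / ln(z/z₀)
u* = 0.4 × 8.6 / ln(9.52/0.74) = 0.4 × 8.6 / 2.5545
   = 3.4400 / 2.5545 = 1.3466 m/s

u* ≈ 1.35 m/s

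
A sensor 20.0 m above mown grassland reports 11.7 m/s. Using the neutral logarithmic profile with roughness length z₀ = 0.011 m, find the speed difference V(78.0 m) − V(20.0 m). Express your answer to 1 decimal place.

2.1 m/s

Log law: V₂ = V₁ · ln(z₂/z₀)/ln(z₁/z₀) = 11.7 × 8.8666/7.5056 = 13.8215 m/s
ΔV = 13.8215 − 11.7 = 2.1215 m/s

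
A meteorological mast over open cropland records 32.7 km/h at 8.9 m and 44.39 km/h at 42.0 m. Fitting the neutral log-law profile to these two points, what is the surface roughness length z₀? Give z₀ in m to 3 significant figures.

z₀ ≈ 0.116 m

Log law: V(z) ∝ ln(z/z₀). With r = V₁/V₂ = 32.7/44.39 = 0.73665,
r · ln(z₂/z₀) = ln(z₁/z₀) ⇒ ln z₀ = (ln z₁ − r·ln z₂)/(1 − r)
ln z₀ = (2.18605 − 0.73665×3.73767) / 0.26335 = -2.1542
z₀ = exp(-2.1542) = 0.1160 m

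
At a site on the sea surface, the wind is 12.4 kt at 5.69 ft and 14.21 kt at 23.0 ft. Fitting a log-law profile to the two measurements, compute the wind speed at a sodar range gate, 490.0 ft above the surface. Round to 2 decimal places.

18.17 kt

Log law: V ∝ ln(z/z₀). From the pair, with r = V₁/V₂ = 0.87262,
ln z₀ = (ln z₁ − r·ln z₂)/(1 − r) = (1.7387 − 0.87262×3.1355)/0.12738 = -7.8304 → z₀ = 0.0003975 ft
V₃ = V₁ · ln(z₃/z₀)/ln(z₁/z₀) = 12.4 × 14.0248/9.5691 = 18.1738 kt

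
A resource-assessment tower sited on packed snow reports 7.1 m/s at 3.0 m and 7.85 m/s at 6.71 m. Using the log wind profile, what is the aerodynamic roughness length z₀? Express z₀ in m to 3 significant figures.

z₀ ≈ 0.00147 m

Log law: V(z) ∝ ln(z/z₀). With r = V₁/V₂ = 7.1/7.85 = 0.90446,
r · ln(z₂/z₀) = ln(z₁/z₀) ⇒ ln z₀ = (ln z₁ − r·ln z₂)/(1 − r)
ln z₀ = (1.09861 − 0.90446×1.90360) / 0.09554 = -6.5219
z₀ = exp(-6.5219) = 0.001471 m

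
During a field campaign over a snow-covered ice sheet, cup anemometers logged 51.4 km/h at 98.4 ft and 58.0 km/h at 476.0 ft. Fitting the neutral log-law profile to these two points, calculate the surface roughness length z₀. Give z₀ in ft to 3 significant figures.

z₀ ≈ 0.000458 ft

Log law: V(z) ∝ ln(z/z₀). With r = V₁/V₂ = 51.4/58.0 = 0.88621,
r · ln(z₂/z₀) = ln(z₁/z₀) ⇒ ln z₀ = (ln z₁ − r·ln z₂)/(1 − r)
ln z₀ = (4.58904 − 0.88621×6.16542) / 0.11379 = -7.6876
z₀ = exp(-7.6876) = 0.0004585 ft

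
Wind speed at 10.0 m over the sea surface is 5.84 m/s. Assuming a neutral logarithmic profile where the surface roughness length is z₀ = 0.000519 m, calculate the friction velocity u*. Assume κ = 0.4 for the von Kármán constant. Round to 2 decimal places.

Log law: V(z) = (u*/κ) · ln(z/z₀) ⇒ u* = κ · V / ln(z/z₀)
u* = 0.4 × 5.84 / ln(10.0/0.000519) = 0.4 × 5.84 / 9.8662
   = 2.3360 / 9.8662 = 0.2368 m/s

u* ≈ 0.24 m/s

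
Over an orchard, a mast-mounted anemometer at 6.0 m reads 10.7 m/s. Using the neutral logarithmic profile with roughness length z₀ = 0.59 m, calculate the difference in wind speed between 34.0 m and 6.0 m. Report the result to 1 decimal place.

8.0 m/s

Log law: V₂ = V₁ · ln(z₂/z₀)/ln(z₁/z₀) = 10.7 × 4.0540/2.3194 = 18.7022 m/s
ΔV = 18.7022 − 10.7 = 8.0022 m/s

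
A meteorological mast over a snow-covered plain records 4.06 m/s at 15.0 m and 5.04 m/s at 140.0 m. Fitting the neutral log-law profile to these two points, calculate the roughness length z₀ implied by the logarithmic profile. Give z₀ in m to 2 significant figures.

z₀ ≈ 0.0014 m

Log law: V(z) ∝ ln(z/z₀). With r = V₁/V₂ = 4.06/5.04 = 0.80556,
r · ln(z₂/z₀) = ln(z₁/z₀) ⇒ ln z₀ = (ln z₁ − r·ln z₂)/(1 − r)
ln z₀ = (2.70805 − 0.80556×4.94164) / 0.19444 = -6.5454
z₀ = exp(-6.5454) = 0.001437 m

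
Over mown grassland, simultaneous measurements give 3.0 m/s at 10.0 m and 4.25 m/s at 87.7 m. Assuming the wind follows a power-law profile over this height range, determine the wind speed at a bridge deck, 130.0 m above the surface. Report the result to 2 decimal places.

4.53 m/s

First find α: α = ln(V₂/V₁)/ln(z₂/z₁) = ln(4.25/3.0)/ln(87.7/10.0) = 0.34831/2.17134 = 0.1604
Extrapolate from 87.7 m to 130.0 m: V₃ = 4.25 × (130.0/87.7)^0.1604 = 4.25 × 1.0652 = 4.5270 m/s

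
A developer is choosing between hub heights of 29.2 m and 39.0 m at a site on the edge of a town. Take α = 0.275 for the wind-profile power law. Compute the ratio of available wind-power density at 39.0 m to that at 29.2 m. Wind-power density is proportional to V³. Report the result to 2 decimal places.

Speed ratio: V_B/V_A = (z_B/z_A)^α = (39.0/29.2)^0.275 = (1.3356)^0.275 = 1.08284
Power-density ratio: P_B/P_A = (V_B/V_A)³ = (1.08284)³ = 1.26966

1.27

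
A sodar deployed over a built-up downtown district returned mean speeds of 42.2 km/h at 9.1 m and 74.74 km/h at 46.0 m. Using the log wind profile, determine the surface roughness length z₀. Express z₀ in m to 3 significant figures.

Log law: V(z) ∝ ln(z/z₀). With r = V₁/V₂ = 42.2/74.74 = 0.56462,
r · ln(z₂/z₀) = ln(z₁/z₀) ⇒ ln z₀ = (ln z₁ − r·ln z₂)/(1 − r)
ln z₀ = (2.20827 − 0.56462×3.82864) / 0.43538 = 0.1069
z₀ = exp(0.1069) = 1.113 m

z₀ ≈ 1.11 m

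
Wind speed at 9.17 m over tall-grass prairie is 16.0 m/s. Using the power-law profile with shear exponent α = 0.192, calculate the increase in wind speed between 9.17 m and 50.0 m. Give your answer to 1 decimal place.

6.2 m/s

Power law: V₂ = V₁ · (z₂/z₁)^α = 16.0 × (5.4526)^0.192 = 22.1589 m/s
ΔV = 22.1589 − 16.0 = 6.1589 m/s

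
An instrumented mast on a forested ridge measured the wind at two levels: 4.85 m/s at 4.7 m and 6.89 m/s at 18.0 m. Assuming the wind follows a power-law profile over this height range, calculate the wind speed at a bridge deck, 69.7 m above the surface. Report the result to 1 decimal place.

First find α: α = ln(V₂/V₁)/ln(z₂/z₁) = ln(6.89/4.85)/ln(18.0/4.7) = 0.35109/1.34281 = 0.2615
Extrapolate from 18.0 m to 69.7 m: V₃ = 6.89 × (69.7/18.0)^0.2615 = 6.89 × 1.4247 = 9.8163 m/s

9.8 m/s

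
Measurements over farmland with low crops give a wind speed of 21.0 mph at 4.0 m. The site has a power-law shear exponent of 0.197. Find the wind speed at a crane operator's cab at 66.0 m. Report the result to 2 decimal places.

Power-law profile: V₂ = V₁ · (z₂/z₁)^α
V₂ = 21.0 × (66.0/4.0)^0.197 = 21.0 × (16.5000)^0.197
    = 21.0 × 1.7372 = 36.4807 mph

36.48 mph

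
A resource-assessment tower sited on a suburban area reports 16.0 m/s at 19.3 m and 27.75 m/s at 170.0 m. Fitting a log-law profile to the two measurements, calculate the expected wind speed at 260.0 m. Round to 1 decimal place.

30.0 m/s

Log law: V ∝ ln(z/z₀). From the pair, with r = V₁/V₂ = 0.57658,
ln z₀ = (ln z₁ − r·ln z₂)/(1 − r) = (2.9601 − 0.57658×5.1358)/0.42342 = -0.0025 → z₀ = 0.9975 m
V₃ = V₁ · ln(z₃/z₀)/ln(z₁/z₀) = 16.0 × 5.5632/2.9626 = 30.0446 m/s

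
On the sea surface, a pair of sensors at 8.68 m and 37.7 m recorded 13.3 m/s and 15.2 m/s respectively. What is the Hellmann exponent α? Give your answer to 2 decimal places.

Power law: V₂/V₁ = (z₂/z₁)^α ⇒ α = ln(V₂/V₁) / ln(z₂/z₁)
α = ln(15.2/13.3) / ln(37.7/8.68) = ln(1.1429) / ln(4.3433)
  = 0.13353 / 1.46864 = 0.09092

α ≈ 0.09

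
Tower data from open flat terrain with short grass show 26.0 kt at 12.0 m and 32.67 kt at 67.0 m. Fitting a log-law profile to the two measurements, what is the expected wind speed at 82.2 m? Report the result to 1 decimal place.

33.5 kt

Log law: V ∝ ln(z/z₀). From the pair, with r = V₁/V₂ = 0.79584,
ln z₀ = (ln z₁ − r·ln z₂)/(1 − r) = (2.4849 − 0.79584×4.2047)/0.20416 = -4.2189 → z₀ = 0.01471 m
V₃ = V₁ · ln(z₃/z₀)/ln(z₁/z₀) = 26.0 × 8.6281/6.7038 = 33.4630 kt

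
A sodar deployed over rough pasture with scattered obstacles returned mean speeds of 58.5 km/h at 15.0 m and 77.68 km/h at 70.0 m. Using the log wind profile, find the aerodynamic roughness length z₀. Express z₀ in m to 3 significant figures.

Log law: V(z) ∝ ln(z/z₀). With r = V₁/V₂ = 58.5/77.68 = 0.75309,
r · ln(z₂/z₀) = ln(z₁/z₀) ⇒ ln z₀ = (ln z₁ − r·ln z₂)/(1 − r)
ln z₀ = (2.70805 − 0.75309×4.24850) / 0.24691 = -1.9904
z₀ = exp(-1.9904) = 0.1366 m

z₀ ≈ 0.137 m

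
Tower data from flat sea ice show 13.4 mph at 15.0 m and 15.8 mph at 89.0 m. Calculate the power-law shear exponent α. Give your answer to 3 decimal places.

Power law: V₂/V₁ = (z₂/z₁)^α ⇒ α = ln(V₂/V₁) / ln(z₂/z₁)
α = ln(15.8/13.4) / ln(89.0/15.0) = ln(1.1791) / ln(5.9333)
  = 0.16476 / 1.78059 = 0.09253

α ≈ 0.093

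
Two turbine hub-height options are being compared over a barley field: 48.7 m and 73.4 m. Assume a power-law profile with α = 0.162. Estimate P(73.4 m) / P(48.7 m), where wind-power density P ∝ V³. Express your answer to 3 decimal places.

1.221

Speed ratio: V_B/V_A = (z_B/z_A)^α = (73.4/48.7)^0.162 = (1.5072)^0.162 = 1.06872
Power-density ratio: P_B/P_A = (V_B/V_A)³ = (1.06872)³ = 1.22064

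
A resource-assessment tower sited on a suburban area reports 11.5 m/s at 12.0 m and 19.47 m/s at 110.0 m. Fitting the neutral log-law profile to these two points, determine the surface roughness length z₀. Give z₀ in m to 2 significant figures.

Log law: V(z) ∝ ln(z/z₀). With r = V₁/V₂ = 11.5/19.47 = 0.59065,
r · ln(z₂/z₀) = ln(z₁/z₀) ⇒ ln z₀ = (ln z₁ − r·ln z₂)/(1 − r)
ln z₀ = (2.48491 − 0.59065×4.70048) / 0.40935 = -0.7120
z₀ = exp(-0.7120) = 0.4907 m

z₀ ≈ 0.49 m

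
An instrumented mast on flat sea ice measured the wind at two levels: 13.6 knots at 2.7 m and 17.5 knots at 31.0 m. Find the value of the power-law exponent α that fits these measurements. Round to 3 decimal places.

α ≈ 0.103

Power law: V₂/V₁ = (z₂/z₁)^α ⇒ α = ln(V₂/V₁) / ln(z₂/z₁)
α = ln(17.5/13.6) / ln(31.0/2.7) = ln(1.2868) / ln(11.4815)
  = 0.25213 / 2.44074 = 0.10330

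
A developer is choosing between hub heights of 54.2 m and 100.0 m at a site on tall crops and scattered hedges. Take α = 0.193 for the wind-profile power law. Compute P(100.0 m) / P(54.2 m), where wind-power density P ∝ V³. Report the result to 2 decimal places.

Speed ratio: V_B/V_A = (z_B/z_A)^α = (100.0/54.2)^0.193 = (1.8450)^0.193 = 1.12548
Power-density ratio: P_B/P_A = (V_B/V_A)³ = (1.12548)³ = 1.42565

1.43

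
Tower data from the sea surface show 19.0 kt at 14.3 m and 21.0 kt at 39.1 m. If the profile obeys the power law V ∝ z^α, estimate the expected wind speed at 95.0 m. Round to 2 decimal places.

22.94 kt

First find α: α = ln(V₂/V₁)/ln(z₂/z₁) = ln(21.0/19.0)/ln(39.1/14.3) = 0.10008/1.00586 = 0.0995
Extrapolate from 39.1 m to 95.0 m: V₃ = 21.0 × (95.0/39.1)^0.0995 = 21.0 × 1.0924 = 22.9394 kt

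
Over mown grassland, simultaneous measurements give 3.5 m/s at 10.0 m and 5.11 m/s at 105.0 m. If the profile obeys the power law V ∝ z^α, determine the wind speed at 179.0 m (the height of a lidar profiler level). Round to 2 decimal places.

5.57 m/s

First find α: α = ln(V₂/V₁)/ln(z₂/z₁) = ln(5.11/3.5)/ln(105.0/10.0) = 0.37844/2.35138 = 0.1609
Extrapolate from 105.0 m to 179.0 m: V₃ = 5.11 × (179.0/105.0)^0.1609 = 5.11 × 1.0896 = 5.5681 m/s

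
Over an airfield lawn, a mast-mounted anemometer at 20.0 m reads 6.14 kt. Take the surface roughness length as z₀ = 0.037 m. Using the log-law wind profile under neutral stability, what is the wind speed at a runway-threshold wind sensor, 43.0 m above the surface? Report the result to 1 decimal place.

Log law: V(z) ∝ ln(z/z₀), so V₂/V₁ = ln(z₂/z₀) / ln(z₁/z₀).
ln(43.0/0.037) = 7.0580, ln(20.0/0.037) = 6.2926
V₂ = 6.14 × 7.0580/6.2926 = 6.14 × 1.1216 = 6.8869 kt

6.9 kt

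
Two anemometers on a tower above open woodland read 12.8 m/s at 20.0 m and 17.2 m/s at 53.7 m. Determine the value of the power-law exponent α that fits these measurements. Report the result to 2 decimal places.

α ≈ 0.30

Power law: V₂/V₁ = (z₂/z₁)^α ⇒ α = ln(V₂/V₁) / ln(z₂/z₁)
α = ln(17.2/12.8) / ln(53.7/20.0) = ln(1.3437) / ln(2.6850)
  = 0.29546 / 0.98768 = 0.29915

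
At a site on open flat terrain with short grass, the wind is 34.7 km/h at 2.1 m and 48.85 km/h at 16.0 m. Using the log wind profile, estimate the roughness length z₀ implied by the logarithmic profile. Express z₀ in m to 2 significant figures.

z₀ ≈ 0.014 m

Log law: V(z) ∝ ln(z/z₀). With r = V₁/V₂ = 34.7/48.85 = 0.71034,
r · ln(z₂/z₀) = ln(z₁/z₀) ⇒ ln z₀ = (ln z₁ − r·ln z₂)/(1 − r)
ln z₀ = (0.74194 − 0.71034×2.77259) / 0.28966 = -4.2378
z₀ = exp(-4.2378) = 0.01444 m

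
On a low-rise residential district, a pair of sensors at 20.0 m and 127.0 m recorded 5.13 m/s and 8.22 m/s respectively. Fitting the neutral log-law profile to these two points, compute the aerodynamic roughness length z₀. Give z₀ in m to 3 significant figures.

Log law: V(z) ∝ ln(z/z₀). With r = V₁/V₂ = 5.13/8.22 = 0.62409,
r · ln(z₂/z₀) = ln(z₁/z₀) ⇒ ln z₀ = (ln z₁ − r·ln z₂)/(1 − r)
ln z₀ = (2.99573 − 0.62409×4.84419) / 0.37591 = -0.0731
z₀ = exp(-0.0731) = 0.9295 m

z₀ ≈ 0.930 m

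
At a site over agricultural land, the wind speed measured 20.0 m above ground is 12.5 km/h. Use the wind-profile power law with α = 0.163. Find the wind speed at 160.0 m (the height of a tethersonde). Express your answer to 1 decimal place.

Power-law profile: V₂ = V₁ · (z₂/z₁)^α
V₂ = 12.5 × (160.0/20.0)^0.163 = 12.5 × (8.0000)^0.163
    = 12.5 × 1.4035 = 17.5434 km/h

17.5 km/h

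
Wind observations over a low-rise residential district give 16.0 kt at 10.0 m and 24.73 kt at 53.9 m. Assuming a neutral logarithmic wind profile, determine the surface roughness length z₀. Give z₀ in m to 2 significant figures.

Log law: V(z) ∝ ln(z/z₀). With r = V₁/V₂ = 16.0/24.73 = 0.64699,
r · ln(z₂/z₀) = ln(z₁/z₀) ⇒ ln z₀ = (ln z₁ − r·ln z₂)/(1 − r)
ln z₀ = (2.30259 − 0.64699×3.98713) / 0.35301 = -0.7848
z₀ = exp(-0.7848) = 0.4562 m

z₀ ≈ 0.46 m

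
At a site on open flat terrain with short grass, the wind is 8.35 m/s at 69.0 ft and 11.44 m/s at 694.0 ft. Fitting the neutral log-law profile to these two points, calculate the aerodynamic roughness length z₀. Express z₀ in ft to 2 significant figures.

Log law: V(z) ∝ ln(z/z₀). With r = V₁/V₂ = 8.35/11.44 = 0.72990,
r · ln(z₂/z₀) = ln(z₁/z₀) ⇒ ln z₀ = (ln z₁ − r·ln z₂)/(1 − r)
ln z₀ = (4.23411 − 0.72990×6.54247) / 0.27010 = -2.0037
z₀ = exp(-2.0037) = 0.1348 ft

z₀ ≈ 0.13 ft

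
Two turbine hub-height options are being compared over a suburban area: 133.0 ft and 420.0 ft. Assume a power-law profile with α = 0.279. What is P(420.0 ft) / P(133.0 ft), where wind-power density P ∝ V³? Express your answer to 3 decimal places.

2.618

Speed ratio: V_B/V_A = (z_B/z_A)^α = (420.0/133.0)^0.279 = (3.1579)^0.279 = 1.37826
Power-density ratio: P_B/P_A = (V_B/V_A)³ = (1.37826)³ = 2.61816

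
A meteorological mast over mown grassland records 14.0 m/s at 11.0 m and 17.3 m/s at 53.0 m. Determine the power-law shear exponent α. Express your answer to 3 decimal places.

α ≈ 0.135

Power law: V₂/V₁ = (z₂/z₁)^α ⇒ α = ln(V₂/V₁) / ln(z₂/z₁)
α = ln(17.3/14.0) / ln(53.0/11.0) = ln(1.2357) / ln(4.8182)
  = 0.21165 / 1.57240 = 0.13460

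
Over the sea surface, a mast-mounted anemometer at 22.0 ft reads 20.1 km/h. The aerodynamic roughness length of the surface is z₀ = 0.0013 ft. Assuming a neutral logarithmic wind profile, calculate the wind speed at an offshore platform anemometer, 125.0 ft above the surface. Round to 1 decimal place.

Log law: V(z) ∝ ln(z/z₀), so V₂/V₁ = ln(z₂/z₀) / ln(z₁/z₀).
ln(125.0/0.0013) = 11.4737, ln(22.0/0.0013) = 9.7364
V₂ = 20.1 × 11.4737/9.7364 = 20.1 × 1.1784 = 23.6864 km/h

23.7 km/h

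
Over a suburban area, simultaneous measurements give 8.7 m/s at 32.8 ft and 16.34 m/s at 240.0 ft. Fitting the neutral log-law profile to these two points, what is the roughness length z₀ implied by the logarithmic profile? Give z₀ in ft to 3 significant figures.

Log law: V(z) ∝ ln(z/z₀). With r = V₁/V₂ = 8.7/16.34 = 0.53244,
r · ln(z₂/z₀) = ln(z₁/z₀) ⇒ ln z₀ = (ln z₁ − r·ln z₂)/(1 − r)
ln z₀ = (3.49043 − 0.53244×5.48064) / 0.46756 = 1.2241
z₀ = exp(1.2241) = 3.401 ft

z₀ ≈ 3.40 ft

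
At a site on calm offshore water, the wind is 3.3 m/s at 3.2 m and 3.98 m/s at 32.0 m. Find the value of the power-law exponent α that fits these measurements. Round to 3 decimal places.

Power law: V₂/V₁ = (z₂/z₁)^α ⇒ α = ln(V₂/V₁) / ln(z₂/z₁)
α = ln(3.98/3.3) / ln(32.0/3.2) = ln(1.2061) / ln(10.0000)
  = 0.18736 / 2.30259 = 0.08137

α ≈ 0.081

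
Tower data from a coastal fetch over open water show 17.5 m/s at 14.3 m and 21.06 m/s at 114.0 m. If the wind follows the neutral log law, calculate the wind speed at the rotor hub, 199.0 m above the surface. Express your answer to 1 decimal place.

22.0 m/s

Log law: V ∝ ln(z/z₀). From the pair, with r = V₁/V₂ = 0.83096,
ln z₀ = (ln z₁ − r·ln z₂)/(1 − r) = (2.6603 − 0.83096×4.7362)/0.16904 = -7.5445 → z₀ = 0.0005290 m
V₃ = V₁ · ln(z₃/z₀)/ln(z₁/z₀) = 17.5 × 12.8378/10.2048 = 22.0154 m/s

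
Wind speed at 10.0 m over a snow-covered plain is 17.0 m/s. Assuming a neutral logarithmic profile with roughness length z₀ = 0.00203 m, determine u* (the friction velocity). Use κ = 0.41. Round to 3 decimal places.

u* ≈ 0.820 m/s

Log law: V(z) = (u*/κ) · ln(z/z₀) ⇒ u* = κ · V / ln(z/z₀)
u* = 0.41 × 17.0 / ln(10.0/0.00203) = 0.41 × 17.0 / 8.5023
   = 6.9700 / 8.5023 = 0.8198 m/s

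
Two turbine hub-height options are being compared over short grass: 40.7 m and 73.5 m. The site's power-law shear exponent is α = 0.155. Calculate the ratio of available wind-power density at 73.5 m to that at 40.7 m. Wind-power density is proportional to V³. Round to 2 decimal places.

Speed ratio: V_B/V_A = (z_B/z_A)^α = (73.5/40.7)^0.155 = (1.8059)^0.155 = 1.09594
Power-density ratio: P_B/P_A = (V_B/V_A)³ = (1.09594)³ = 1.31632

1.32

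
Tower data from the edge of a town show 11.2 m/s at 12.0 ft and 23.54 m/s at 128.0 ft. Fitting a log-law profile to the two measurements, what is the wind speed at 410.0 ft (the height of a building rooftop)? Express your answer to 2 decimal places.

Log law: V ∝ ln(z/z₀). From the pair, with r = V₁/V₂ = 0.47579,
ln z₀ = (ln z₁ − r·ln z₂)/(1 − r) = (2.4849 − 0.47579×4.8520)/0.52421 = 0.3365 → z₀ = 1.400 ft
V₃ = V₁ · ln(z₃/z₀)/ln(z₁/z₀) = 11.2 × 5.6797/2.1484 = 29.6087 m/s

29.61 m/s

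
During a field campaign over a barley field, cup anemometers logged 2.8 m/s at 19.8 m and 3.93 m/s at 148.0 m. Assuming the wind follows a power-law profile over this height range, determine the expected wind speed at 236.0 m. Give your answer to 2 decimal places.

First find α: α = ln(V₂/V₁)/ln(z₂/z₁) = ln(3.93/2.8)/ln(148.0/19.8) = 0.33902/2.01153 = 0.1685
Extrapolate from 148.0 m to 236.0 m: V₃ = 3.93 × (236.0/148.0)^0.1685 = 3.93 × 1.0818 = 4.2515 m/s

4.25 m/s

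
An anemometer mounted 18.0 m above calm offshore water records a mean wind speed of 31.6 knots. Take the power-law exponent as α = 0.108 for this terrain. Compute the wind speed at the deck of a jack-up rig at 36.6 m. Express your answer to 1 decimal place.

Power-law profile: V₂ = V₁ · (z₂/z₁)^α
V₂ = 31.6 × (36.6/18.0)^0.108 = 31.6 × (2.0333)^0.108
    = 31.6 × 1.0797 = 34.1172 knots

34.1 knots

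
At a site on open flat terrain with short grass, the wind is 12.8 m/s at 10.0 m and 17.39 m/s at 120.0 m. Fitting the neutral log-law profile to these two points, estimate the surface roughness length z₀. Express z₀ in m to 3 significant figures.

z₀ ≈ 0.00978 m

Log law: V(z) ∝ ln(z/z₀). With r = V₁/V₂ = 12.8/17.39 = 0.73606,
r · ln(z₂/z₀) = ln(z₁/z₀) ⇒ ln z₀ = (ln z₁ − r·ln z₂)/(1 − r)
ln z₀ = (2.30259 − 0.73606×4.78749) / 0.26394 = -4.6270
z₀ = exp(-4.6270) = 0.009784 m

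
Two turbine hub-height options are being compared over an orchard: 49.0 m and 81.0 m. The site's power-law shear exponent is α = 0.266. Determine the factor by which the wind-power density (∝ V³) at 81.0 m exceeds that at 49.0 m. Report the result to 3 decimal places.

Speed ratio: V_B/V_A = (z_B/z_A)^α = (81.0/49.0)^0.266 = (1.6531)^0.266 = 1.14305
Power-density ratio: P_B/P_A = (V_B/V_A)³ = (1.14305)³ = 1.49346

1.493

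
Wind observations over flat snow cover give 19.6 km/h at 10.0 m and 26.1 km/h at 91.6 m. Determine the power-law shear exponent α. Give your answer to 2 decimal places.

α ≈ 0.13

Power law: V₂/V₁ = (z₂/z₁)^α ⇒ α = ln(V₂/V₁) / ln(z₂/z₁)
α = ln(26.1/19.6) / ln(91.6/10.0) = ln(1.3316) / ln(9.1600)
  = 0.28641 / 2.21485 = 0.12931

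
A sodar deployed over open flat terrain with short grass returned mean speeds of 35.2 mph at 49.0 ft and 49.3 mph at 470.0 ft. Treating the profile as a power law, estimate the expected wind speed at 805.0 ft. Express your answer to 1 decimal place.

First find α: α = ln(V₂/V₁)/ln(z₂/z₁) = ln(49.3/35.2)/ln(470.0/49.0) = 0.33688/2.26091 = 0.1490
Extrapolate from 470.0 ft to 805.0 ft: V₃ = 49.3 × (805.0/470.0)^0.1490 = 49.3 × 1.0835 = 53.4156 mph

53.4 mph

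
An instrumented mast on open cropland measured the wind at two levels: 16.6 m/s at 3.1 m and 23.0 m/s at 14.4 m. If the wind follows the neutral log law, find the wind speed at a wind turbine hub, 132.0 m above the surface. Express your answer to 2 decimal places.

Log law: V ∝ ln(z/z₀). From the pair, with r = V₁/V₂ = 0.72174,
ln z₀ = (ln z₁ − r·ln z₂)/(1 − r) = (1.1314 − 0.72174×2.6672)/0.27826 = -2.8521 → z₀ = 0.05772 m
V₃ = V₁ · ln(z₃/z₀)/ln(z₁/z₀) = 16.6 × 7.7349/3.9835 = 32.2326 m/s

32.23 m/s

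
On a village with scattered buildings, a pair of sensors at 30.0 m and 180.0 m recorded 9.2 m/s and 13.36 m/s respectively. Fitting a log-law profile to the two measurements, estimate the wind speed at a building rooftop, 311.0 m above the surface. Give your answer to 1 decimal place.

Log law: V ∝ ln(z/z₀). From the pair, with r = V₁/V₂ = 0.68862,
ln z₀ = (ln z₁ − r·ln z₂)/(1 − r) = (3.4012 − 0.68862×5.1930)/0.31138 = -0.5613 → z₀ = 0.5704 m
V₃ = V₁ · ln(z₃/z₀)/ln(z₁/z₀) = 9.2 × 6.3011/3.9625 = 14.6296 m/s

14.6 m/s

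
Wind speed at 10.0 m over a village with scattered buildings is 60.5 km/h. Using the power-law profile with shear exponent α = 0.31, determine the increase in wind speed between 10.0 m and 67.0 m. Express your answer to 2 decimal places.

48.60 km/h

Power law: V₂ = V₁ · (z₂/z₁)^α = 60.5 × (6.7000)^0.31 = 109.1035 km/h
ΔV = 109.1035 − 60.5 = 48.6035 km/h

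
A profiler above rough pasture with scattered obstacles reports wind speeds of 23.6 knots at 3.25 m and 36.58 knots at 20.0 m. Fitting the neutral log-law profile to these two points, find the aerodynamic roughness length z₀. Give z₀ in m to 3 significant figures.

z₀ ≈ 0.119 m

Log law: V(z) ∝ ln(z/z₀). With r = V₁/V₂ = 23.6/36.58 = 0.64516,
r · ln(z₂/z₀) = ln(z₁/z₀) ⇒ ln z₀ = (ln z₁ − r·ln z₂)/(1 − r)
ln z₀ = (1.17865 − 0.64516×2.99573) / 0.35484 = -2.1251
z₀ = exp(-2.1251) = 0.1194 m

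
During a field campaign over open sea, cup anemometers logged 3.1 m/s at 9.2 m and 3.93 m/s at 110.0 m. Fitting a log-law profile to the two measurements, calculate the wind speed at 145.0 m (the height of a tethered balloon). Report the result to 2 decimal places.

4.02 m/s

Log law: V ∝ ln(z/z₀). From the pair, with r = V₁/V₂ = 0.78880,
ln z₀ = (ln z₁ − r·ln z₂)/(1 − r) = (2.2192 − 0.78880×4.7005)/0.21120 = -7.0482 → z₀ = 0.0008690 m
V₃ = V₁ · ln(z₃/z₀)/ln(z₁/z₀) = 3.1 × 12.0249/9.2674 = 4.0224 m/s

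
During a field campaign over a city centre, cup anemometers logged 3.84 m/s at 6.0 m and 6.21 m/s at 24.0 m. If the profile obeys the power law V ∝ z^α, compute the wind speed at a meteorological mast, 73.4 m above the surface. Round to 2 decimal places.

9.15 m/s

First find α: α = ln(V₂/V₁)/ln(z₂/z₁) = ln(6.21/3.84)/ln(24.0/6.0) = 0.48069/1.38629 = 0.3467
Extrapolate from 24.0 m to 73.4 m: V₃ = 6.21 × (73.4/24.0)^0.3467 = 6.21 × 1.4735 = 9.1502 m/s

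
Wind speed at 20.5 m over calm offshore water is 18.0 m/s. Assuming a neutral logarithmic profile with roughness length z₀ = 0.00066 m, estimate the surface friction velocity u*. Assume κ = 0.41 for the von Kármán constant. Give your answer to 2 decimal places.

u* ≈ 0.71 m/s

Log law: V(z) = (u*/κ) · ln(z/z₀) ⇒ u* = κ · V / ln(z/z₀)
u* = 0.41 × 18.0 / ln(20.5/0.00066) = 0.41 × 18.0 / 10.3437
   = 7.3800 / 10.3437 = 0.7135 m/s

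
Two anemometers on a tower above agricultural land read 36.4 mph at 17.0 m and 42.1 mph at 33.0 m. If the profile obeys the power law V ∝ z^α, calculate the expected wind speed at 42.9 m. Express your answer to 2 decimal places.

First find α: α = ln(V₂/V₁)/ln(z₂/z₁) = ln(42.1/36.4)/ln(33.0/17.0) = 0.14548/0.66329 = 0.2193
Extrapolate from 33.0 m to 42.9 m: V₃ = 42.1 × (42.9/33.0)^0.2193 = 42.1 × 1.0592 = 44.5937 mph

44.59 mph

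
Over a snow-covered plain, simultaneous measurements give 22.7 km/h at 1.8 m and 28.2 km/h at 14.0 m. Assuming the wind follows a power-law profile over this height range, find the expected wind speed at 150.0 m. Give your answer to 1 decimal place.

36.2 km/h

First find α: α = ln(V₂/V₁)/ln(z₂/z₁) = ln(28.2/22.7)/ln(14.0/1.8) = 0.21696/2.05127 = 0.1058
Extrapolate from 14.0 m to 150.0 m: V₃ = 28.2 × (150.0/14.0)^0.1058 = 28.2 × 1.2851 = 36.2398 km/h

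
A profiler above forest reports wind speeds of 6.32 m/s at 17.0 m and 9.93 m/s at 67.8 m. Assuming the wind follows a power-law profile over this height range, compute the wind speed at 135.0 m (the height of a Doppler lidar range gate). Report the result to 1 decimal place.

12.4 m/s

First find α: α = ln(V₂/V₁)/ln(z₂/z₁) = ln(9.93/6.32)/ln(67.8/17.0) = 0.45184/1.38335 = 0.3266
Extrapolate from 67.8 m to 135.0 m: V₃ = 9.93 × (135.0/67.8)^0.3266 = 9.93 × 1.2523 = 12.4350 m/s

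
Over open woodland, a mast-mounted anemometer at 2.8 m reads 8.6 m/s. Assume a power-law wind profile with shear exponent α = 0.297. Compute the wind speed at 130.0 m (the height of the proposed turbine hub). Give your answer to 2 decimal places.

26.89 m/s

Power-law profile: V₂ = V₁ · (z₂/z₁)^α
V₂ = 8.6 × (130.0/2.8)^0.297 = 8.6 × (46.4286)^0.297
    = 8.6 × 3.1263 = 26.8865 m/s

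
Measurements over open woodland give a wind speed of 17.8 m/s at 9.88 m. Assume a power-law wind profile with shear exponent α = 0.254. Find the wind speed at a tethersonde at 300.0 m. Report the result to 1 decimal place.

42.4 m/s

Power-law profile: V₂ = V₁ · (z₂/z₁)^α
V₂ = 17.8 × (300.0/9.88)^0.254 = 17.8 × (30.3644)^0.254
    = 17.8 × 2.3797 = 42.3585 m/s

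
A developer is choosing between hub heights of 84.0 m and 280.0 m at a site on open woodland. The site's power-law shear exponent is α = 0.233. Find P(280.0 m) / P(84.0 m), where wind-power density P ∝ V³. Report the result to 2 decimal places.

Speed ratio: V_B/V_A = (z_B/z_A)^α = (280.0/84.0)^0.233 = (3.3333)^0.233 = 1.32383
Power-density ratio: P_B/P_A = (V_B/V_A)³ = (1.32383)³ = 2.32002

2.32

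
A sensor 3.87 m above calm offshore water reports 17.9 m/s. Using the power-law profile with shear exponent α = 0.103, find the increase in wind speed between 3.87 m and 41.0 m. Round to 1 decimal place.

4.9 m/s

Power law: V₂ = V₁ · (z₂/z₁)^α = 17.9 × (10.5943)^0.103 = 22.8263 m/s
ΔV = 22.8263 − 17.9 = 4.9263 m/s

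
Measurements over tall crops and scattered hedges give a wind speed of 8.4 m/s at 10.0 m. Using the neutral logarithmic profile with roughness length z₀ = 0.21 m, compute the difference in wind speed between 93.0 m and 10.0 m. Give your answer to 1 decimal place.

4.8 m/s

Log law: V₂ = V₁ · ln(z₂/z₀)/ln(z₁/z₀) = 8.4 × 6.0932/3.8632 = 13.2488 m/s
ΔV = 13.2488 − 8.4 = 4.8488 m/s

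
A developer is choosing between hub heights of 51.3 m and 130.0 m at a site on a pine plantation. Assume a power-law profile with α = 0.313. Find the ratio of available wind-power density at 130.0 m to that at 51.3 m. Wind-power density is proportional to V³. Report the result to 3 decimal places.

2.394

Speed ratio: V_B/V_A = (z_B/z_A)^α = (130.0/51.3)^0.313 = (2.5341)^0.313 = 1.33782
Power-density ratio: P_B/P_A = (V_B/V_A)³ = (1.33782)³ = 2.39438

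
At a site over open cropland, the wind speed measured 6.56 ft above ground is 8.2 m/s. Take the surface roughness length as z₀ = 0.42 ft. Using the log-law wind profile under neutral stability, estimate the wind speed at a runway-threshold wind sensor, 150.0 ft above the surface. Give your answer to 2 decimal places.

17.54 m/s

Log law: V(z) ∝ ln(z/z₀), so V₂/V₁ = ln(z₂/z₀) / ln(z₁/z₀).
ln(150.0/0.42) = 5.8781, ln(6.56/0.42) = 2.7485
V₂ = 8.2 × 5.8781/2.7485 = 8.2 × 2.1387 = 17.5372 m/s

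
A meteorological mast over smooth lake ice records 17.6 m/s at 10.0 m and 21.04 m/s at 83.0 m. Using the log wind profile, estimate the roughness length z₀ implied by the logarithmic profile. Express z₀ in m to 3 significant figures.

z₀ ≈ 0.000198 m

Log law: V(z) ∝ ln(z/z₀). With r = V₁/V₂ = 17.6/21.04 = 0.83650,
r · ln(z₂/z₀) = ln(z₁/z₀) ⇒ ln z₀ = (ln z₁ − r·ln z₂)/(1 − r)
ln z₀ = (2.30259 − 0.83650×4.41884) / 0.16350 = -8.5248
z₀ = exp(-8.5248) = 0.0001985 m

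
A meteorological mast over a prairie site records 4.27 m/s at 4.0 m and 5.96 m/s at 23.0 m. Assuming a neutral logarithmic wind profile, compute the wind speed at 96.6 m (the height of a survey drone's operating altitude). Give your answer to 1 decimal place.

7.3 m/s

Log law: V ∝ ln(z/z₀). From the pair, with r = V₁/V₂ = 0.71644,
ln z₀ = (ln z₁ − r·ln z₂)/(1 − r) = (1.3863 − 0.71644×3.1355)/0.28356 = -3.0333 → z₀ = 0.04816 m
V₃ = V₁ · ln(z₃/z₀)/ln(z₁/z₀) = 4.27 × 7.6039/4.4196 = 7.3465 m/s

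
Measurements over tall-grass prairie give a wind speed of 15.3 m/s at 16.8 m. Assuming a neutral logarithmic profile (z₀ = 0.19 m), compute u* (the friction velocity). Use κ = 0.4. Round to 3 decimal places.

Log law: V(z) = (u*/κ) · ln(z/z₀) ⇒ u* = κ · V / ln(z/z₀)
u* = 0.4 × 15.3 / ln(16.8/0.19) = 0.4 × 15.3 / 4.4821
   = 6.1200 / 4.4821 = 1.3654 m/s

u* ≈ 1.365 m/s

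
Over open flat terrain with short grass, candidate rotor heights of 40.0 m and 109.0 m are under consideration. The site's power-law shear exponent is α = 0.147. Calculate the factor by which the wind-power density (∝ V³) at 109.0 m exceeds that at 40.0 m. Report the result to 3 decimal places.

1.556

Speed ratio: V_B/V_A = (z_B/z_A)^α = (109.0/40.0)^0.147 = (2.7250)^0.147 = 1.15877
Power-density ratio: P_B/P_A = (V_B/V_A)³ = (1.15877)³ = 1.55595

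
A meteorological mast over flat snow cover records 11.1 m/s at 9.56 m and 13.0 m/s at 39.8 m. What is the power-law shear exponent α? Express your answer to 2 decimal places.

Power law: V₂/V₁ = (z₂/z₁)^α ⇒ α = ln(V₂/V₁) / ln(z₂/z₁)
α = ln(13.0/11.1) / ln(39.8/9.56) = ln(1.1712) / ln(4.1632)
  = 0.15800 / 1.42628 = 0.11078

α ≈ 0.11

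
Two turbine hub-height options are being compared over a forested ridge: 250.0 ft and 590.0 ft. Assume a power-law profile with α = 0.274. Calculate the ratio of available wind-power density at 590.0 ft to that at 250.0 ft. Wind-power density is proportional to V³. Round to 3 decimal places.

Speed ratio: V_B/V_A = (z_B/z_A)^α = (590.0/250.0)^0.274 = (2.3600)^0.274 = 1.26525
Power-density ratio: P_B/P_A = (V_B/V_A)³ = (1.26525)³ = 2.02551

2.026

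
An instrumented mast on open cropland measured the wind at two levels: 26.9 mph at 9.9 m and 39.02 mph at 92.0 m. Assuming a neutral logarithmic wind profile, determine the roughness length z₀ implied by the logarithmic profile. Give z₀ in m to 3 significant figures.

Log law: V(z) ∝ ln(z/z₀). With r = V₁/V₂ = 26.9/39.02 = 0.68939,
r · ln(z₂/z₀) = ln(z₁/z₀) ⇒ ln z₀ = (ln z₁ − r·ln z₂)/(1 − r)
ln z₀ = (2.29253 − 0.68939×4.52179) / 0.31061 = -2.6552
z₀ = exp(-2.6552) = 0.07028 m

z₀ ≈ 0.0703 m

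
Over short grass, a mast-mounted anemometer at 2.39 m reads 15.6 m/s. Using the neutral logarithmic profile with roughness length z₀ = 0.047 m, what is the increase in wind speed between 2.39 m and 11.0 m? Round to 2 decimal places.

6.06 m/s

Log law: V₂ = V₁ · ln(z₂/z₀)/ln(z₁/z₀) = 15.6 × 5.4555/3.9289 = 21.6615 m/s
ΔV = 21.6615 − 15.6 = 6.0615 m/s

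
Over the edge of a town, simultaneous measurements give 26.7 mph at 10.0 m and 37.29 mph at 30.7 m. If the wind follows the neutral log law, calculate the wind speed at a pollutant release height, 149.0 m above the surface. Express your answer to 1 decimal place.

52.2 mph

Log law: V ∝ ln(z/z₀). From the pair, with r = V₁/V₂ = 0.71601,
ln z₀ = (ln z₁ − r·ln z₂)/(1 − r) = (2.3026 − 0.71601×3.4243)/0.28399 = -0.5254 → z₀ = 0.5913 m
V₃ = V₁ · ln(z₃/z₀)/ln(z₁/z₀) = 26.7 × 5.5294/2.8280 = 52.2041 mph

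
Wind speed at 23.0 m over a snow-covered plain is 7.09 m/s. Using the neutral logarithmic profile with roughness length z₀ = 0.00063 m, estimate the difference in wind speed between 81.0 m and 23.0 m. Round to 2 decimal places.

Log law: V₂ = V₁ · ln(z₂/z₀)/ln(z₁/z₀) = 7.09 × 11.7642/10.5053 = 7.9397 m/s
ΔV = 7.9397 − 7.09 = 0.8497 m/s

0.85 m/s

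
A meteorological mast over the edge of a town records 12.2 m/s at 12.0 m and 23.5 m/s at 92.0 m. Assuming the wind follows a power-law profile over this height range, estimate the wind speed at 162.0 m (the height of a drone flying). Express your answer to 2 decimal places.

First find α: α = ln(V₂/V₁)/ln(z₂/z₁) = ln(23.5/12.2)/ln(92.0/12.0) = 0.65556/2.03688 = 0.3218
Extrapolate from 92.0 m to 162.0 m: V₃ = 23.5 × (162.0/92.0)^0.3218 = 23.5 × 1.1997 = 28.1939 m/s

28.19 m/s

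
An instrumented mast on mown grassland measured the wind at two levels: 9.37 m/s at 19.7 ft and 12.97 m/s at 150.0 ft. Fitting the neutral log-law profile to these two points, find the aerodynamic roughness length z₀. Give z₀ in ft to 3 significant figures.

Log law: V(z) ∝ ln(z/z₀). With r = V₁/V₂ = 9.37/12.97 = 0.72244,
r · ln(z₂/z₀) = ln(z₁/z₀) ⇒ ln z₀ = (ln z₁ − r·ln z₂)/(1 − r)
ln z₀ = (2.98062 − 0.72244×5.01064) / 0.27756 = -2.3031
z₀ = exp(-2.3031) = 0.09995 ft

z₀ ≈ 0.1000 ft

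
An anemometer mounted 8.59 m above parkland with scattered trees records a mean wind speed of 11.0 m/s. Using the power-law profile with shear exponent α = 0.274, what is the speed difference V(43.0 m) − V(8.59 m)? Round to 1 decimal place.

6.1 m/s

Power law: V₂ = V₁ · (z₂/z₁)^α = 11.0 × (5.0058)^0.274 = 17.1021 m/s
ΔV = 17.1021 − 11.0 = 6.1021 m/s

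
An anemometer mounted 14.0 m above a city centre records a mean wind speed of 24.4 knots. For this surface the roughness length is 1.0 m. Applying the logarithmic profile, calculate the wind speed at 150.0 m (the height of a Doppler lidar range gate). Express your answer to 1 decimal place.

Log law: V(z) ∝ ln(z/z₀), so V₂/V₁ = ln(z₂/z₀) / ln(z₁/z₀).
ln(150.0/1.0) = 5.0106, ln(14.0/1.0) = 2.6391
V₂ = 24.4 × 5.0106/2.6391 = 24.4 × 1.8986 = 46.3270 knots

46.3 knots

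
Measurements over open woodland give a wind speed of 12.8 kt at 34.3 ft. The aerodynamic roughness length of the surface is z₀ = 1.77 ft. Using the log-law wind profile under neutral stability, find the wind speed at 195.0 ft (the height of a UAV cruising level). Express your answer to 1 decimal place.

20.3 kt

Log law: V(z) ∝ ln(z/z₀), so V₂/V₁ = ln(z₂/z₀) / ln(z₁/z₀).
ln(195.0/1.77) = 4.7020, ln(34.3/1.77) = 2.9642
V₂ = 12.8 × 4.7020/2.9642 = 12.8 × 1.5863 = 20.3045 kt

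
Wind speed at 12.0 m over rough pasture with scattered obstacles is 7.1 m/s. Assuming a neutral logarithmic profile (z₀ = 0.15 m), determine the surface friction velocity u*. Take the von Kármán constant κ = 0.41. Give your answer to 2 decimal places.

u* ≈ 0.66 m/s

Log law: V(z) = (u*/κ) · ln(z/z₀) ⇒ u* = κ · V / ln(z/z₀)
u* = 0.41 × 7.1 / ln(12.0/0.15) = 0.41 × 7.1 / 4.3820
   = 2.9110 / 4.3820 = 0.6643 m/s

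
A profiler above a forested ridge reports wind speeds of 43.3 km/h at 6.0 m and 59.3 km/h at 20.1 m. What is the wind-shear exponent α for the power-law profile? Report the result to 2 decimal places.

Power law: V₂/V₁ = (z₂/z₁)^α ⇒ α = ln(V₂/V₁) / ln(z₂/z₁)
α = ln(59.3/43.3) / ln(20.1/6.0) = ln(1.3695) / ln(3.3500)
  = 0.31446 / 1.20896 = 0.26011

α ≈ 0.26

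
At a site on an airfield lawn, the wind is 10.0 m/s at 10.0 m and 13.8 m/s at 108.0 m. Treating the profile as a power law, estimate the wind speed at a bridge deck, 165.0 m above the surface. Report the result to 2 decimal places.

First find α: α = ln(V₂/V₁)/ln(z₂/z₁) = ln(13.8/10.0)/ln(108.0/10.0) = 0.32208/2.37955 = 0.1354
Extrapolate from 108.0 m to 165.0 m: V₃ = 13.8 × (165.0/108.0)^0.1354 = 13.8 × 1.0590 = 14.6148 m/s

14.61 m/s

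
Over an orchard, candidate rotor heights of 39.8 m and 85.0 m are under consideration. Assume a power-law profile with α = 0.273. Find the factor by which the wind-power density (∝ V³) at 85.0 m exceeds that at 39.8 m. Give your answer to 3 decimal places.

1.862

Speed ratio: V_B/V_A = (z_B/z_A)^α = (85.0/39.8)^0.273 = (2.1357)^0.273 = 1.23016
Power-density ratio: P_B/P_A = (V_B/V_A)³ = (1.23016)³ = 1.86161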